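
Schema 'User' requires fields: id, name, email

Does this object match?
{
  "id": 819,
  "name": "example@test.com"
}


Checking required fields...
Missing: email
Invalid - missing required field 'email'


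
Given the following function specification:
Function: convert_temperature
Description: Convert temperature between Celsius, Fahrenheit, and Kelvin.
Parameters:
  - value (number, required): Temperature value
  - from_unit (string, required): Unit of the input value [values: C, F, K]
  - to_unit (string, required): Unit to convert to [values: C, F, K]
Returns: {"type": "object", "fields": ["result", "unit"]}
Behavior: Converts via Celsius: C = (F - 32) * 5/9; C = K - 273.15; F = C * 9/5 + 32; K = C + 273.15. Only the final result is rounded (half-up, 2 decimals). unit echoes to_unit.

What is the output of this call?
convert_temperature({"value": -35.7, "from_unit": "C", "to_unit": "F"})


Input already in C: -35.7
To F: -35.7 * 9/5 + 32 = -32.26
Round to 2 decimals: -32.26
Output:
{"result": -32.26, "unit": "F"}


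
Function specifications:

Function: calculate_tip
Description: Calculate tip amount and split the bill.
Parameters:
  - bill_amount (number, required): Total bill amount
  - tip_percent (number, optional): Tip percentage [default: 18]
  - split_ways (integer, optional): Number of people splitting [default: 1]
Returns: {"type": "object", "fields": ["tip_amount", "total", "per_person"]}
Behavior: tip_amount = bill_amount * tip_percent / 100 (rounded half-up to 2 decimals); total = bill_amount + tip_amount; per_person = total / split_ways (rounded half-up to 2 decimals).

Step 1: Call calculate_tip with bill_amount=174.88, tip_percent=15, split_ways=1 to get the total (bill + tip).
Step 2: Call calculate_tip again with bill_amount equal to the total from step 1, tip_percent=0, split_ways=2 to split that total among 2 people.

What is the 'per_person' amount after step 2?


Step 1: calculate_tip(bill_amount=174.88, tip_percent=15, split_ways=1)
  tip_amount = 174.88 * 15/100 = 26.232 -> 26.23
  total = 174.88 + 26.23 = 201.11
  per_person = 201.11 / 1 = 201.11 -> 201.11
  -> total = 201.11
Step 2: calculate_tip(bill_amount=201.11, tip_percent=0, split_ways=2)
  tip_amount = 201.11 * 0/100 = 0 -> 0.00
  total = 201.11 + 0.00 = 201.11
  per_person = 201.11 / 2 = 100.555 -> 100.56
  -> per_person = 100.56
$100.56


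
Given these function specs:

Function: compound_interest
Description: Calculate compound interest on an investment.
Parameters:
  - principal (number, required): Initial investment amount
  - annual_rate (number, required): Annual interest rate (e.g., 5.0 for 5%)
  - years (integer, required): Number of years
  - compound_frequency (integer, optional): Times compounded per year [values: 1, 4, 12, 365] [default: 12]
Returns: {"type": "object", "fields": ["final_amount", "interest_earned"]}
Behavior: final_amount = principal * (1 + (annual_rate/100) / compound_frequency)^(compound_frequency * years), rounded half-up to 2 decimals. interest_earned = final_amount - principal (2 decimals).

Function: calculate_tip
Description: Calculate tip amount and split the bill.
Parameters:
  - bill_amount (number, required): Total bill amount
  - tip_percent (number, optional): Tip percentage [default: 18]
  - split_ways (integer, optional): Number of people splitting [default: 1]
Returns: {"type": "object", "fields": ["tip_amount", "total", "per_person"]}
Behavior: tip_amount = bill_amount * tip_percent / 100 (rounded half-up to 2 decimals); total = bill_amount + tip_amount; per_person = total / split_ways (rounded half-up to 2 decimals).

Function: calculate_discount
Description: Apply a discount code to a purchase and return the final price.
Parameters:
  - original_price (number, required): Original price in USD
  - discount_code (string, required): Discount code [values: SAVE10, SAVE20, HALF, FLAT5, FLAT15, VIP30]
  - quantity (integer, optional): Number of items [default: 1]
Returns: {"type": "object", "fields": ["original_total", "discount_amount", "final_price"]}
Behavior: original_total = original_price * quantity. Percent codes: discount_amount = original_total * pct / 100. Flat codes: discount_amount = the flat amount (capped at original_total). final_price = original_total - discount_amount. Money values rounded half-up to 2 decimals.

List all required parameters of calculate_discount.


Parameters of calculate_discount and their required/optional flag:
  original_price: required
  discount_code: required
  quantity: optional
discount_code, original_price


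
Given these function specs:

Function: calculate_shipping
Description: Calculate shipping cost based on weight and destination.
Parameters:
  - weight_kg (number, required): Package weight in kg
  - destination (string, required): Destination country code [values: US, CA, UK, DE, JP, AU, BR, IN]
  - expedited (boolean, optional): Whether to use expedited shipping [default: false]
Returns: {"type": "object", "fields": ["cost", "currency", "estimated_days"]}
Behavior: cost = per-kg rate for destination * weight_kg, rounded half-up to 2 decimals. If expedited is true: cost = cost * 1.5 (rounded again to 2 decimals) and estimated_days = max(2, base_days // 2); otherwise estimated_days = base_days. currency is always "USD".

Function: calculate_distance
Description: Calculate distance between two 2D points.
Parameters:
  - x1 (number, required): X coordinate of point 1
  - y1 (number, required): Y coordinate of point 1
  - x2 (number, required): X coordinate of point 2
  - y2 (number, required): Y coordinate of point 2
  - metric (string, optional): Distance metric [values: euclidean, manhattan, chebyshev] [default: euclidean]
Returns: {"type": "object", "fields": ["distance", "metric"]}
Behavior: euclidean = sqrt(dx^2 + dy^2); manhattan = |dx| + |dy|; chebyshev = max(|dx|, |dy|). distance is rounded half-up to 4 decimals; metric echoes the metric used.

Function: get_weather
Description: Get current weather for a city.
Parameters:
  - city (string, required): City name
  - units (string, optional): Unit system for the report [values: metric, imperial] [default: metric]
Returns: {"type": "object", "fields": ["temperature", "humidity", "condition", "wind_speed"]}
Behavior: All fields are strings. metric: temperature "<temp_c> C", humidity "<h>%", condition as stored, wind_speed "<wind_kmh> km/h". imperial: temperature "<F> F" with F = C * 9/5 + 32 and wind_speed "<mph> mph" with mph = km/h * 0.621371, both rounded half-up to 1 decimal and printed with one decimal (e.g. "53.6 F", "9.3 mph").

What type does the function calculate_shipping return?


The calculate_shipping spec declares Returns: {"type": "object", "fields": ["cost", "currency", "estimated_days"]}
Type:
object


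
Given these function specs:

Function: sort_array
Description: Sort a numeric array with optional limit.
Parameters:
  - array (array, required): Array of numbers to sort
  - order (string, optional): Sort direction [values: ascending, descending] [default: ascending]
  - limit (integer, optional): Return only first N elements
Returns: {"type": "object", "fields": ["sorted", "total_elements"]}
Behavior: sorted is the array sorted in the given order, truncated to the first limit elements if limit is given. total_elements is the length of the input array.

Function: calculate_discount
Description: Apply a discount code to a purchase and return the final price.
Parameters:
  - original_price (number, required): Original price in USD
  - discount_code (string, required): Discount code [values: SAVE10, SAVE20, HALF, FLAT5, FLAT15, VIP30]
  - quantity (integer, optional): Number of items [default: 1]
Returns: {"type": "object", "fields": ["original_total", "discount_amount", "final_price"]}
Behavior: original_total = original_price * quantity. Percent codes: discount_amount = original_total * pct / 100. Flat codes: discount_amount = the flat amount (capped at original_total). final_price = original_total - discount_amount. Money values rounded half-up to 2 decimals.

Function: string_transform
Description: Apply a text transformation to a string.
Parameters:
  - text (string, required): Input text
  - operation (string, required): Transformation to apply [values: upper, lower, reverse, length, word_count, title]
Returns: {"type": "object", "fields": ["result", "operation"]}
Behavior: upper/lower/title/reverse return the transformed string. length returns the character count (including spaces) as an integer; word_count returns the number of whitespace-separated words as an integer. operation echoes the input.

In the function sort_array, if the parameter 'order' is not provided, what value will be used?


The sort_array spec declares:
  - order (string, optional): Sort direction [values: ascending, descending] [default: ascending]
Default:
ascending


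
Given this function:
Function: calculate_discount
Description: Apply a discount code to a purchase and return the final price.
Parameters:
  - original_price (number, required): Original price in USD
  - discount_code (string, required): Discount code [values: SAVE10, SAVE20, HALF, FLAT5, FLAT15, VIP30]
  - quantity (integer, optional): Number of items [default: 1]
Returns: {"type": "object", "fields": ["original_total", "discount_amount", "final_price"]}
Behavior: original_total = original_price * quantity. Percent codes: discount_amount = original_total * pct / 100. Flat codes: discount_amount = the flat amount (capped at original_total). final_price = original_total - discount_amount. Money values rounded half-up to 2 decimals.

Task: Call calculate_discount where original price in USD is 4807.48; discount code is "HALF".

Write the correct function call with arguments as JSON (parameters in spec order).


Mapping each described value to its parameter name:
  'Original price in USD' -> original_price = 4807.48
  'Discount code' -> discount_code = "HALF"
calculate_discount({"original_price": 4807.48, "discount_code": "HALF"})


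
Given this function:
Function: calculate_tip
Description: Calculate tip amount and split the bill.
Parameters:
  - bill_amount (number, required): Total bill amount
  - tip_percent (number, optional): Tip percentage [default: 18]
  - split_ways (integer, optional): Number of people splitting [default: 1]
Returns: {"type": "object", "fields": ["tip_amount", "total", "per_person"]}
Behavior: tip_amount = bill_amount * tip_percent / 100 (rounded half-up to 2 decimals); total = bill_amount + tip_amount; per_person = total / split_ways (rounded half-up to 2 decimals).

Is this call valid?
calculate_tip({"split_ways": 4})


Checking required parameters...
Missing required parameter: bill_amount
Invalid - missing required parameter 'bill_amount'


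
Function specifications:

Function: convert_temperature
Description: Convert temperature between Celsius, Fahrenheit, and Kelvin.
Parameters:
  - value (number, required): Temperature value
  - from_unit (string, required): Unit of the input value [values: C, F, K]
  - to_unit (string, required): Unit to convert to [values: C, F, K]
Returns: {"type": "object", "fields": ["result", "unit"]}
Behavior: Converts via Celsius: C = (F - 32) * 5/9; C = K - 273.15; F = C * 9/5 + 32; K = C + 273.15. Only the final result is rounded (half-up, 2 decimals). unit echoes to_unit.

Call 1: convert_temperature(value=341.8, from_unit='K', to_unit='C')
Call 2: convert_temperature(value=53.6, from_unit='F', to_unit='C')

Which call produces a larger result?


Call 1:
  To C: 341.8 - 273.15 = 68.65
  Target is C: 68.65
  Round to 2 decimals: 68.65
  -> 68.65 C
Call 2:
  To C: (53.6 - 32) * 5/9 = 12
  Target is C: 12
  Round to 2 decimals: 12.0
  -> 12.0 C
Call 1 (68.65 C)


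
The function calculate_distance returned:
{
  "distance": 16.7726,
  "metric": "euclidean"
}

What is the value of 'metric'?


euclidean


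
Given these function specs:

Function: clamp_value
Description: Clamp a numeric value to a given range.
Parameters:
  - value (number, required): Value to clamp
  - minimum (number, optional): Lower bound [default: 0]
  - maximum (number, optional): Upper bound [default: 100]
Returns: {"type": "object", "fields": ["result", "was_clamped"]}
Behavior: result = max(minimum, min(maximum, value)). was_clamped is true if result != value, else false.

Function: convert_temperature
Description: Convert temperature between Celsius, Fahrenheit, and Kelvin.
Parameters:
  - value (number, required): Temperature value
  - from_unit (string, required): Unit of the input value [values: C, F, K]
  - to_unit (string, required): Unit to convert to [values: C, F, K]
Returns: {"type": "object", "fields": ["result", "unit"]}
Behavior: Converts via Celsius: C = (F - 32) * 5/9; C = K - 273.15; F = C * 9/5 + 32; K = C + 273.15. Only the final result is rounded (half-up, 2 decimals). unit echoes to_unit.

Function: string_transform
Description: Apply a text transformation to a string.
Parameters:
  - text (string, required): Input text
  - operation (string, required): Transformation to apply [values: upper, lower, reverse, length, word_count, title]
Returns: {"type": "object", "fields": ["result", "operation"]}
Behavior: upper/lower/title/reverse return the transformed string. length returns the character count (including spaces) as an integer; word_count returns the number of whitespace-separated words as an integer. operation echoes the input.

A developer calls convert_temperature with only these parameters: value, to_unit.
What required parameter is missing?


Required parameters: value, from_unit, to_unit
Provided: value, to_unit
Missing: from_unit
from_unit


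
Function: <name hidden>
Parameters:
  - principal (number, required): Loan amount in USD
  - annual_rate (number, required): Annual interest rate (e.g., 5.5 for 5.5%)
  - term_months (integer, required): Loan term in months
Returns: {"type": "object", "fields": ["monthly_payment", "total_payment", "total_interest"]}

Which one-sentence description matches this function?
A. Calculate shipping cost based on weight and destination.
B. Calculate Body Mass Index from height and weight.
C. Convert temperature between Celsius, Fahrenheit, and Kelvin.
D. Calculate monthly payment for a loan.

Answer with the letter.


Parameters principal, annual_rate, term_months and return ["monthly_payment", "total_payment", "total_interest"] fit: Calculate monthly payment for a loan.
D


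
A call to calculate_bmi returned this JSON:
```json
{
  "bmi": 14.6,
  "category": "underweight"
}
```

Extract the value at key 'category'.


underweight


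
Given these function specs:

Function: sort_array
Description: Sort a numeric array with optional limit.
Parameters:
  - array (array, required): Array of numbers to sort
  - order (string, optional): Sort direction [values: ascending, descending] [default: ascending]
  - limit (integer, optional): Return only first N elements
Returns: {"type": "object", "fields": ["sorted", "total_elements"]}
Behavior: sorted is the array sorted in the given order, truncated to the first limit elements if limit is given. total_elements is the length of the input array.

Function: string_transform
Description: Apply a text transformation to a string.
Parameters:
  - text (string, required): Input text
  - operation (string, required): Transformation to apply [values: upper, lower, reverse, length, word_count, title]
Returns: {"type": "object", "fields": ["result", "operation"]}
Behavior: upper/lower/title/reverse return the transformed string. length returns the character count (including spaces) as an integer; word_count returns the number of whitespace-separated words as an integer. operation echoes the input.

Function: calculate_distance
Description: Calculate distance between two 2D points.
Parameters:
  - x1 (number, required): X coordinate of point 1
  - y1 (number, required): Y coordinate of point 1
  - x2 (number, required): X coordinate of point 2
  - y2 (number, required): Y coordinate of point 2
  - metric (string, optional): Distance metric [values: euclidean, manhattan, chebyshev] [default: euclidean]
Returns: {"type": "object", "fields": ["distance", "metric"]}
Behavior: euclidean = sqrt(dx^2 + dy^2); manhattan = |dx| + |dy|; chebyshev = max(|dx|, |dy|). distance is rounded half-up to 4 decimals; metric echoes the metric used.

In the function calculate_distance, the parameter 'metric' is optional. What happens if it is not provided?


The calculate_distance spec declares:
  - metric (string, optional): Distance metric [values: euclidean, manhattan, chebyshev] [default: euclidean]
It defaults to euclidean


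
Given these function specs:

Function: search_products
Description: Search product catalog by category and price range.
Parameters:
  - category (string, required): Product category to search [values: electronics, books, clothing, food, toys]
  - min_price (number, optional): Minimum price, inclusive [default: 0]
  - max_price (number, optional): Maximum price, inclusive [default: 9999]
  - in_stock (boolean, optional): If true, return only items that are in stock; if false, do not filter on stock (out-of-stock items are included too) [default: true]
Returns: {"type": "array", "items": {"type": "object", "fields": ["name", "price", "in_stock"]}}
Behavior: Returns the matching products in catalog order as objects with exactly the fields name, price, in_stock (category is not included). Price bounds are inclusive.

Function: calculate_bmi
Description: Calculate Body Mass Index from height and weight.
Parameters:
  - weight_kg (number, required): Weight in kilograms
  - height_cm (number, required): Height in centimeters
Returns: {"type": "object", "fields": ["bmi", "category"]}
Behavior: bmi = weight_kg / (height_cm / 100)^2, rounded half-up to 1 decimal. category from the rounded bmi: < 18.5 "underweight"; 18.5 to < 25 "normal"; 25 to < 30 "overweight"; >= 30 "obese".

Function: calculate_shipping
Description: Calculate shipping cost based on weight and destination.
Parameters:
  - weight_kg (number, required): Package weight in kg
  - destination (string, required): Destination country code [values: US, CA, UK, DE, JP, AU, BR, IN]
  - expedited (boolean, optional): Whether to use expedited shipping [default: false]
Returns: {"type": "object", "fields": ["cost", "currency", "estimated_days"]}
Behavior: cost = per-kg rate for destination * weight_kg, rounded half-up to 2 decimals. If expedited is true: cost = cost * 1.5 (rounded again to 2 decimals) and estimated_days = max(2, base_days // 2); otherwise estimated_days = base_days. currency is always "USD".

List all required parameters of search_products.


Parameters of search_products and their required/optional flag:
  category: required
  min_price: optional
  max_price: optional
  in_stock: optional
category


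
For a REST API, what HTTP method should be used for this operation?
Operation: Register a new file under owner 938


GET = read, POST = create, PUT = update/replace, DELETE = remove
This operation is a create.
POST


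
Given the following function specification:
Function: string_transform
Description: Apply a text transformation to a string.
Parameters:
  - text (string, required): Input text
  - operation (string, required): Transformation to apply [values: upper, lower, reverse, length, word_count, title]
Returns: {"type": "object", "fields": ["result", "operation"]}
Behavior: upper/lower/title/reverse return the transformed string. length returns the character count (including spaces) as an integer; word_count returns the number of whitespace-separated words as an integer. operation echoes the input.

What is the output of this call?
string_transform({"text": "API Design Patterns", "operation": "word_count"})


words: API, Design, Patterns -> 3
Output:
{"result": 3, "operation": "word_count"}


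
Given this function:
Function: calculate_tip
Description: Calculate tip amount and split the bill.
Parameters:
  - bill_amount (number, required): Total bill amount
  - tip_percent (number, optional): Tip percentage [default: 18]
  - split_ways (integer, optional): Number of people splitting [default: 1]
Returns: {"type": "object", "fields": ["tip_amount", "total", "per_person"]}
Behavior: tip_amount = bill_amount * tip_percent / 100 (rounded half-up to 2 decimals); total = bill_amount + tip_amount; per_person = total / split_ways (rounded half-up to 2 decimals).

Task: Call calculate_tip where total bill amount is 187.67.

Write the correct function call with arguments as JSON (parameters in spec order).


Mapping each described value to its parameter name:
  'Total bill amount' -> bill_amount = 187.67
calculate_tip({"bill_amount": 187.67})


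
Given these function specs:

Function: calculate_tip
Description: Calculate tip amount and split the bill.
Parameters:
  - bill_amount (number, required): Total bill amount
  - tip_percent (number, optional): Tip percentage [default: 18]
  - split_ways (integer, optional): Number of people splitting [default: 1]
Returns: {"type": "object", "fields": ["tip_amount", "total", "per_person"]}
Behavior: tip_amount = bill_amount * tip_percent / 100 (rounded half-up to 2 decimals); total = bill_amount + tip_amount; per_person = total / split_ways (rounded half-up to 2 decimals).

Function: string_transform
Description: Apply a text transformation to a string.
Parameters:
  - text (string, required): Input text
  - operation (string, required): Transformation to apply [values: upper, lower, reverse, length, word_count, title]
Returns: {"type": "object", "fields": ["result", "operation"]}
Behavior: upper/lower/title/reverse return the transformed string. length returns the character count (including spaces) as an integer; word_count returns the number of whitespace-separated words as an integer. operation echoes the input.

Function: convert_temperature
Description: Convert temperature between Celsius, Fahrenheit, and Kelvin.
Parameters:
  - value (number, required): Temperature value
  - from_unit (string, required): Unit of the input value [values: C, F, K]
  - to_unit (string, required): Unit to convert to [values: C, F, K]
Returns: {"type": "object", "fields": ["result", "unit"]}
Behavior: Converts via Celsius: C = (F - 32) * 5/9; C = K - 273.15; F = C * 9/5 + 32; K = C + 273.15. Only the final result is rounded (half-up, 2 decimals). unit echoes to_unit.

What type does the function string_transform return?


The string_transform spec declares Returns: {"type": "object", "fields": ["result", "operation"]}
Type:
object


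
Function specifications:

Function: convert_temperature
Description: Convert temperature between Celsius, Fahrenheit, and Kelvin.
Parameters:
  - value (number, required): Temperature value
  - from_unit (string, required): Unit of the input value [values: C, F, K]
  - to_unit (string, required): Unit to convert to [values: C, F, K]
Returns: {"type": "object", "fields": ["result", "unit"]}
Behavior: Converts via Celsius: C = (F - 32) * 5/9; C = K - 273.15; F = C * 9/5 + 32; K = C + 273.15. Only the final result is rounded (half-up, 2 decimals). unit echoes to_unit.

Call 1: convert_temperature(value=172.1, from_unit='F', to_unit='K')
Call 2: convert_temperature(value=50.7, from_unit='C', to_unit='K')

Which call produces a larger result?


Call 1:
  To C: (172.1 - 32) * 5/9 = 77.833333
  To K: 77.833333 + 273.15 = 350.983333
  Round to 2 decimals: 350.98
  -> 350.98 K
Call 2:
  Input already in C: 50.7
  To K: 50.7 + 273.15 = 323.85
  Round to 2 decimals: 323.85
  -> 323.85 K
Call 1 (350.98 K)


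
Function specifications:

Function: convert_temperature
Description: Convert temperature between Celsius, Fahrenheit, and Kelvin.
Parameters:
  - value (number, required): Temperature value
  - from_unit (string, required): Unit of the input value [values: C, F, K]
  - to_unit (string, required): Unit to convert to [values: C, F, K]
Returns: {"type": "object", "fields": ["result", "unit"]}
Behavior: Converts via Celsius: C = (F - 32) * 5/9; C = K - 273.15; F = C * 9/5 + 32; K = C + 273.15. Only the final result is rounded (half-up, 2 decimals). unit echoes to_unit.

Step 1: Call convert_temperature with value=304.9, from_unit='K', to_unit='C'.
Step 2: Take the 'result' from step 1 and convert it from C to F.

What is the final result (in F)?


Step 1: convert_temperature(value=304.9, from_unit=K, to_unit=C)
  To C: 304.9 - 273.15 = 31.75
  Target is C: 31.75
  Round to 2 decimals: 31.75
  -> result = 31.75 C
Step 2: convert_temperature(value=31.75, from_unit=C, to_unit=F)
  Input already in C: 31.75
  To F: 31.75 * 9/5 + 32 = 89.15
  Round to 2 decimals: 89.15
  -> result = 89.15 F
89.15 F


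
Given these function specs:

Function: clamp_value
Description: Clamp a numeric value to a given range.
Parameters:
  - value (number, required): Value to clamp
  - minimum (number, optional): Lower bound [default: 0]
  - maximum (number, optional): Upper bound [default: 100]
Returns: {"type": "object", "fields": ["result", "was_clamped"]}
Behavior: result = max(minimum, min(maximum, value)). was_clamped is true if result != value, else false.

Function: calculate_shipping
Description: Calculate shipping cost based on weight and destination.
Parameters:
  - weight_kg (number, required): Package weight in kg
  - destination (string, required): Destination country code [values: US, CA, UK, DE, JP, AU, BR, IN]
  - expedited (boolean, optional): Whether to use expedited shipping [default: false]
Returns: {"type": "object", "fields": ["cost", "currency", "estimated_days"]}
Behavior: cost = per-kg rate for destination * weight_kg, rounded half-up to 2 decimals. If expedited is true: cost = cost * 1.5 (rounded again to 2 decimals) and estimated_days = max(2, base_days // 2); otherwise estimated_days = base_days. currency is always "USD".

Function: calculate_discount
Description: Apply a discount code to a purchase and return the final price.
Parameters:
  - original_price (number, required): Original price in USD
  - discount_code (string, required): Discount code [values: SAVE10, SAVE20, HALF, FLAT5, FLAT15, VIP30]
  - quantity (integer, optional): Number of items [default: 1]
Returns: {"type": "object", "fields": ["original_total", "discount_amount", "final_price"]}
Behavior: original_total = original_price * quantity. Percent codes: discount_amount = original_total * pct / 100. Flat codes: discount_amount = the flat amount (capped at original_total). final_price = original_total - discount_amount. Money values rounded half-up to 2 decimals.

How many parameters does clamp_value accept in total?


Parameters of clamp_value: value (required), minimum (optional), maximum (optional)
Total:
3


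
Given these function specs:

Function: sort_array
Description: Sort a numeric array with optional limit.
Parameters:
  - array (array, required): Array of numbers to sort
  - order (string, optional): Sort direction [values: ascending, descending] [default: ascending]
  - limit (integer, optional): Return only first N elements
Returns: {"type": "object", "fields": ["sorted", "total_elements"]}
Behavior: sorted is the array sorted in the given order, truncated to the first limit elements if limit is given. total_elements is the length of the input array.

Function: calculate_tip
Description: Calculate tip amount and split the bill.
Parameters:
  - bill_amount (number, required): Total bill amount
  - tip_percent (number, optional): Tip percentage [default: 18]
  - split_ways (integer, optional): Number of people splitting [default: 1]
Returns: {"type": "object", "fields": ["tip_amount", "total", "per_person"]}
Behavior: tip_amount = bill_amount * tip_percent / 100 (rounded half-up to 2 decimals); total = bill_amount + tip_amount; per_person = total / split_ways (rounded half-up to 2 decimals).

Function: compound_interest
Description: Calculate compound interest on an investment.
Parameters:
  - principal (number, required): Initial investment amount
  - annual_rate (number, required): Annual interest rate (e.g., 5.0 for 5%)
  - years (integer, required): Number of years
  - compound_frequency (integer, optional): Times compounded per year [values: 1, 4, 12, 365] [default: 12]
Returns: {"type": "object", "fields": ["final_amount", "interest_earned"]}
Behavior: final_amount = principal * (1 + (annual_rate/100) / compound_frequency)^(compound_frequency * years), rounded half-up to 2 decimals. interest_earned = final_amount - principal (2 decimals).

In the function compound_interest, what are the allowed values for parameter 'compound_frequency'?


The compound_interest spec declares:
  - compound_frequency (integer, optional): Times compounded per year [values: 1, 4, 12, 365] [default: 12]
Allowed values:
1, 4, 12, 365


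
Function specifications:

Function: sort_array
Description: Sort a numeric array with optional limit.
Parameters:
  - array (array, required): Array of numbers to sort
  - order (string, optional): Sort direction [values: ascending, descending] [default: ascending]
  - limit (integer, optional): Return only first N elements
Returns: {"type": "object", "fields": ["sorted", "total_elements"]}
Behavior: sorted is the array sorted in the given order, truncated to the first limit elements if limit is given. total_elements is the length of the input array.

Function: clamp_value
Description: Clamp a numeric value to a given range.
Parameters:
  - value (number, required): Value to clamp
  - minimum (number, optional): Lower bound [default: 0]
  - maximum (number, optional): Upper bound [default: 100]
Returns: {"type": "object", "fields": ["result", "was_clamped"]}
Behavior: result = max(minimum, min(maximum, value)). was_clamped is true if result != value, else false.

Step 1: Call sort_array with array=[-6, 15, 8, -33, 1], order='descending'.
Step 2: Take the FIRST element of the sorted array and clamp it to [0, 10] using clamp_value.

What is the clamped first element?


Step 1: sort_array(order=descending)
  sorted: [15, 8, 1, -6, -33]
  -> first element = 15
Step 2: clamp_value(value=15, minimum=0, maximum=10)
  result = max(0, min(10, 15)) = max(0, 10) = 10
  was_clamped = (10 != 15) = true
  -> result = 10
10


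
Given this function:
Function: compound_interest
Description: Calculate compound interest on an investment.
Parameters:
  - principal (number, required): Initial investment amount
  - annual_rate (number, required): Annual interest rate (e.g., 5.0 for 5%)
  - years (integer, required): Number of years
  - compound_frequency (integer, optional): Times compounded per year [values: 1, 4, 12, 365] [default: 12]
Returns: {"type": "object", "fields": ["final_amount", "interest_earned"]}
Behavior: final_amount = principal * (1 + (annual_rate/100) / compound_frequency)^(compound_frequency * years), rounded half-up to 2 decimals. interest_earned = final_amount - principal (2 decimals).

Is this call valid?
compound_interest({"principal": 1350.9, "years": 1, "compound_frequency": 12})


Checking required parameters...
Missing required parameter: annual_rate
Invalid - missing required parameter 'annual_rate'


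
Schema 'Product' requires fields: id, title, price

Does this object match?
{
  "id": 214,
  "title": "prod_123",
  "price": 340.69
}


Checking required fields... All present.
Valid - all required fields present


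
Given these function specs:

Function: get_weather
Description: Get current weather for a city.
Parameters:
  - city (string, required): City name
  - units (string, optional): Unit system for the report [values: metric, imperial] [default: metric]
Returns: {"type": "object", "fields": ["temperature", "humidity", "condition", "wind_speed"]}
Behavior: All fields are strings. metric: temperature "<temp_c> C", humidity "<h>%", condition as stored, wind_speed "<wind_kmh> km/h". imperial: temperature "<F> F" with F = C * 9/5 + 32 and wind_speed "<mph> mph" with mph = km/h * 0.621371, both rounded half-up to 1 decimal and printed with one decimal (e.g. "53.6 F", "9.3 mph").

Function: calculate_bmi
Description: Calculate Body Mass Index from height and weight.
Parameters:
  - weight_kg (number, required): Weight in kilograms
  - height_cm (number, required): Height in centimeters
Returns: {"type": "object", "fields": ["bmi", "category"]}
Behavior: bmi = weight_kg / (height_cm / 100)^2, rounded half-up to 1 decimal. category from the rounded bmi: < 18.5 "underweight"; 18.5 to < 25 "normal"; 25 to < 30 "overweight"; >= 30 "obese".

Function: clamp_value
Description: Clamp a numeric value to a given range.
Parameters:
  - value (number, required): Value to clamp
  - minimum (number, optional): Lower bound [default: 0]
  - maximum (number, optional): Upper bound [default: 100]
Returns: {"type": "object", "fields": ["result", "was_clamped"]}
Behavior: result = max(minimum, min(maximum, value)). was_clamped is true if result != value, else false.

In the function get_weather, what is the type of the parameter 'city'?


The get_weather spec declares:
  - city (string, required): City name
Type:
string


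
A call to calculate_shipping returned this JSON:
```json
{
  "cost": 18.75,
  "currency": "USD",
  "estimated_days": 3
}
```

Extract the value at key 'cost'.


18.75


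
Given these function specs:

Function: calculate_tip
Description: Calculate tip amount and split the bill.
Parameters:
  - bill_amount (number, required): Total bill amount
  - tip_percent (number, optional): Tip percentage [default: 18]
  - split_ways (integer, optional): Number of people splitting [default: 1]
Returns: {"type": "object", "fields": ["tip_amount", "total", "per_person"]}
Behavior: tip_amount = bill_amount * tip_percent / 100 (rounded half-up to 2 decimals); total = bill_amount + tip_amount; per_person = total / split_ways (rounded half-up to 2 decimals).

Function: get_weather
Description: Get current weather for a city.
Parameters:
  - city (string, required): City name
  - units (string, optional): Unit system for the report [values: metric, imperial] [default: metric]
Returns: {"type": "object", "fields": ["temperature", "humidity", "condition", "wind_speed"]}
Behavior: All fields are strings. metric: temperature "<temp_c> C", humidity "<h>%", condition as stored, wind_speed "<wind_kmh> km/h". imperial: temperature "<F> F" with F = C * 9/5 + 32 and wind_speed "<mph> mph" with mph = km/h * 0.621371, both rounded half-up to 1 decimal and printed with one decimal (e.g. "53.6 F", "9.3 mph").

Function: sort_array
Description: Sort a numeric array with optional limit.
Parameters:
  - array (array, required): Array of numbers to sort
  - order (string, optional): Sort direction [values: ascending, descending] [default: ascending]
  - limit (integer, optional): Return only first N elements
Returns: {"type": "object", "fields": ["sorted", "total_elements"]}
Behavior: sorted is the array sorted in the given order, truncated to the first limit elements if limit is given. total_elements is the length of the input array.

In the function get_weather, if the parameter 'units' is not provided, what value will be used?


The get_weather spec declares:
  - units (string, optional): Unit system for the report [values: metric, imperial] [default: metric]
Default:
metric


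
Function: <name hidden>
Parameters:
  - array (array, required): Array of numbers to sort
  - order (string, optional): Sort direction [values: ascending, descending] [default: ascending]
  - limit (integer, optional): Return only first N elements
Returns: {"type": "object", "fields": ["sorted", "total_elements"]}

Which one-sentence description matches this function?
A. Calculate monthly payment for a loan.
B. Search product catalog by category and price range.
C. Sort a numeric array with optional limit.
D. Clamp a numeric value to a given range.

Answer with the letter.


Parameters array, order, limit and return ["sorted", "total_elements"] fit: Sort a numeric array with optional limit.
C


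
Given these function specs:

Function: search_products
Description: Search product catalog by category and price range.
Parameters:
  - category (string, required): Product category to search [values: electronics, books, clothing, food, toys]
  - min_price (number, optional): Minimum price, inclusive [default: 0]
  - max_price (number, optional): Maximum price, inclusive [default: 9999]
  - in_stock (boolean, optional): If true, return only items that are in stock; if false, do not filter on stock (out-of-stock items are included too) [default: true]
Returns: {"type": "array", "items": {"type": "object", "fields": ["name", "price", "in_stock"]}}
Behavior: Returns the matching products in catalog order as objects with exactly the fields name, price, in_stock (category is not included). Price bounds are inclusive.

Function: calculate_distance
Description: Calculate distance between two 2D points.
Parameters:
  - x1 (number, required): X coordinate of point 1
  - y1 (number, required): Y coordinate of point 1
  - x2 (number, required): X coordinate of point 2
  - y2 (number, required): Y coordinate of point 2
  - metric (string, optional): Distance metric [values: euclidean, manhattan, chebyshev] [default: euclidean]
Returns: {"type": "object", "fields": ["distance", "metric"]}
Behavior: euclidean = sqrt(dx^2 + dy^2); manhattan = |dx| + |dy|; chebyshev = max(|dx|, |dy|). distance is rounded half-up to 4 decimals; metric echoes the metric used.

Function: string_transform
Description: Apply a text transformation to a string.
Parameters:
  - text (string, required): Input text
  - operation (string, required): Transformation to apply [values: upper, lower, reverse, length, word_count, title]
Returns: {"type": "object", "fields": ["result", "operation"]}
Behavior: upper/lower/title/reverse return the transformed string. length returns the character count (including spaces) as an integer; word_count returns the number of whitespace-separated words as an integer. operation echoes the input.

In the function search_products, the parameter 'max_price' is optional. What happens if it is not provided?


The search_products spec declares:
  - max_price (number, optional): Maximum price, inclusive [default: 9999]
It defaults to 9999


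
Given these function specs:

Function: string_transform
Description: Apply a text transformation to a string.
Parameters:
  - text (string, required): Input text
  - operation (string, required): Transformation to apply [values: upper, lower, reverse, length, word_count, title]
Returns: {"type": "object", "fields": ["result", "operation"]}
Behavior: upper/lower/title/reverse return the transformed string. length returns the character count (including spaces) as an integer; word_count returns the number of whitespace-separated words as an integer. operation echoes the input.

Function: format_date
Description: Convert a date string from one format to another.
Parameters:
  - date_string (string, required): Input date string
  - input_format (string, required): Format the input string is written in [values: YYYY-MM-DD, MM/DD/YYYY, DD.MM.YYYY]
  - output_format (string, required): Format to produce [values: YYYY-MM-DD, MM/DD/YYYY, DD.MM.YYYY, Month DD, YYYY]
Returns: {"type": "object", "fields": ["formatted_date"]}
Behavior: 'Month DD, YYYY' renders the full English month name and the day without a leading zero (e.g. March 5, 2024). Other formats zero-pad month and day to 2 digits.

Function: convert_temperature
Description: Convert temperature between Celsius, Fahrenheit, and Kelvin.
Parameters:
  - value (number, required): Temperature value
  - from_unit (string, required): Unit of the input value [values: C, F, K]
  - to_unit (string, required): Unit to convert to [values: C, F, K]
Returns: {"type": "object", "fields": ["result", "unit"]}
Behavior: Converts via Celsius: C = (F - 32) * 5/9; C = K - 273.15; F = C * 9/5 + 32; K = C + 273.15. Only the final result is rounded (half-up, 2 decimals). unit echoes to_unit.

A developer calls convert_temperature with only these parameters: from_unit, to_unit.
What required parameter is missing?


Required parameters: value, from_unit, to_unit
Provided: from_unit, to_unit
Missing: value
value


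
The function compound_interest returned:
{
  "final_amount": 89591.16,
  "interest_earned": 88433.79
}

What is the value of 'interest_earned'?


88433.79


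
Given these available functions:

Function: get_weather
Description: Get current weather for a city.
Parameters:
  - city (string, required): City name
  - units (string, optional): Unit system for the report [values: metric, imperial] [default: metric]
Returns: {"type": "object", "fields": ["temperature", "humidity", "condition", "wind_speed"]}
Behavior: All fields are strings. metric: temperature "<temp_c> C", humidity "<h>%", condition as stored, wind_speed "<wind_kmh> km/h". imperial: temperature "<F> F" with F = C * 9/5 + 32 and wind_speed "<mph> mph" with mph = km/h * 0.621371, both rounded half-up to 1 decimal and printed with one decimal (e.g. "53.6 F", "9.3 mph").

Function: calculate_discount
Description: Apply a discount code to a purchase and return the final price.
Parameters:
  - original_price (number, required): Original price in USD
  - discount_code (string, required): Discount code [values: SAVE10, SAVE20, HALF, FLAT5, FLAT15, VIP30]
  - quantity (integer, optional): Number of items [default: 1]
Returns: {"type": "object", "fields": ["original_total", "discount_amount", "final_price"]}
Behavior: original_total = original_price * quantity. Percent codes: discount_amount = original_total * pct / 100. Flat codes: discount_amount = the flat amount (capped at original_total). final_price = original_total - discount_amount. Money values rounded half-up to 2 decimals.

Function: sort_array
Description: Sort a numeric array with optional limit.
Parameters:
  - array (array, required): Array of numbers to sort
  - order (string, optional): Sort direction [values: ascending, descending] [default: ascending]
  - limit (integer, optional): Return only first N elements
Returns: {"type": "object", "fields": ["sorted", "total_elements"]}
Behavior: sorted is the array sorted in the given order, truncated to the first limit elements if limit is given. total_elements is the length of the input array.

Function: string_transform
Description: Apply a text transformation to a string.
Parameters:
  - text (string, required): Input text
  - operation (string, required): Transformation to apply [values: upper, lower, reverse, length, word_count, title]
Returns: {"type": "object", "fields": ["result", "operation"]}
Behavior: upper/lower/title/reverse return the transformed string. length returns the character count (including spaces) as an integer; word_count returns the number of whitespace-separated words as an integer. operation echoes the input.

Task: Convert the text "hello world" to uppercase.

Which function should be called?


The task needs a function whose description is: Apply a text transformation to a string.
string_transform
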